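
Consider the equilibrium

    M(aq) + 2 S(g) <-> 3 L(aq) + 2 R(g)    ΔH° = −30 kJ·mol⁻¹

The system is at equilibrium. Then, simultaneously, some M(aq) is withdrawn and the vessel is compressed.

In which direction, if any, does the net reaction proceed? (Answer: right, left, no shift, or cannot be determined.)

Removing M (aq), a reactant, drives the reaction to the left.
Gas moles: reactants 2, products 2. Δn_gas = 0, so a volume change leaves Q equal to K — no shift from this change.
Only the nonzero effect(s) matter; the net shift is to the left.

left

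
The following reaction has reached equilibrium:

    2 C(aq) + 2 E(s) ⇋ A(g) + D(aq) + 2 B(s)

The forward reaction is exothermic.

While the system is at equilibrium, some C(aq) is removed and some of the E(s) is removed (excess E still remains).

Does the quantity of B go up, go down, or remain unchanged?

Removing C (aq), a reactant, drives the reaction to the left.
E is a pure solid; its activity is 1 regardless of amount, so Q is unaffected — no shift from this change.
The net shift is to the left. B is a product, so its amount decreases.

decreases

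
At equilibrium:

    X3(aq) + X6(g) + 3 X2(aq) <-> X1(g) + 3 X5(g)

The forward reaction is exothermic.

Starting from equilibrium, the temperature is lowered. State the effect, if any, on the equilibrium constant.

K depends on temperature via the van 't Hoff relation. The forward reaction is exothermic, so lowering T increases K.

increases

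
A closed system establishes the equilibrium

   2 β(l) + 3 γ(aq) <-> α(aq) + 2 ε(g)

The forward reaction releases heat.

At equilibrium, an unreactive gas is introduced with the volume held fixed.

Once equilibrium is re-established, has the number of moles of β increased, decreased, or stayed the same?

unchanged

At constant volume, adding an inert gas leaves every reacting species' partial pressure unchanged, so Q is unchanged — no shift from this change.
No net shift occurs, so the amount of β is unchanged.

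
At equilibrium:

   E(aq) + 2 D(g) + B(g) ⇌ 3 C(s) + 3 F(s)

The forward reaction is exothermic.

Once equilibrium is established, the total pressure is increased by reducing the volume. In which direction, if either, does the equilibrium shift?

Gas moles: reactants 3, products 0 (Δn_gas = -3). Compression shifts the system toward the side with fewer moles of gas — to the right.

right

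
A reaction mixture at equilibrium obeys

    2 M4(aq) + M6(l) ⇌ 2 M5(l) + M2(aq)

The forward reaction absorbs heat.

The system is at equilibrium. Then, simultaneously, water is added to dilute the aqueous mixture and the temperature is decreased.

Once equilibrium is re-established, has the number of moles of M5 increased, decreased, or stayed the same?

decreases

Dilution lowers every aqueous concentration by the same factor. Δn_aq = 1 − 2 = -1, so the system shifts toward the side with more dissolved moles — to the left.
The forward reaction is endothermic. Lowering T favours the exothermic direction — shift to the left.
The net shift is to the left. M5 is a product, so its amount decreases.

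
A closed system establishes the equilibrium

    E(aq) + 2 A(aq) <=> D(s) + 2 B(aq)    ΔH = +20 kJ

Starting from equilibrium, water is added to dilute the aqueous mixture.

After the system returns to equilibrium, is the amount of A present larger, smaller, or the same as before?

Dilution lowers every aqueous concentration by the same factor. Δn_aq = 2 − 3 = -1, so the system shifts toward the side with more dissolved moles — to the left.
The net shift is to the left. A is a reactant, so its amount increases.

increases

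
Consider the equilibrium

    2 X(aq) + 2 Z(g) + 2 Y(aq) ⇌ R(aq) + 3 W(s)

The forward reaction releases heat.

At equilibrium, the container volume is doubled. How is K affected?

The equilibrium constant depends only on temperature. This perturbation may move the position of equilibrium, but since T is unchanged, K itself is unchanged.

unchanged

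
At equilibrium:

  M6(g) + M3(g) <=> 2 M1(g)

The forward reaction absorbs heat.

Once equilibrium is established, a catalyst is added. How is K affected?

unchanged

The equilibrium constant depends only on temperature. This perturbation changes neither the position of equilibrium nor K.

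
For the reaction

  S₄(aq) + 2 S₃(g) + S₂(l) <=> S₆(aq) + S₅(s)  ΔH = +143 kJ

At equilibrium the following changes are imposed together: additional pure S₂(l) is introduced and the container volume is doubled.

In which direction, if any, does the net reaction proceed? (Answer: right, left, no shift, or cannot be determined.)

S₂ is a pure liquid; its activity is 1 regardless of amount, so Q is unaffected — no shift from this change.
Gas moles: reactants 2, products 0 (Δn_gas = -2). Expansion shifts the system toward the side with more moles of gas — to the left.
Only the nonzero effect(s) matter; the net shift is to the left.

left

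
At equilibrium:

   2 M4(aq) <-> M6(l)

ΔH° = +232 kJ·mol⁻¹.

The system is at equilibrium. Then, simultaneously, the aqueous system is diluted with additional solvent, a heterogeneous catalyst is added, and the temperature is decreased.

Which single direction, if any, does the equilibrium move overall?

left

Dilution lowers every aqueous concentration by the same factor. Δn_aq = 0 − 2 = -2, so the system shifts toward the side with more dissolved moles — to the left.
A catalyst speeds both forward and reverse rates equally; it changes neither Q nor K — no shift from this change.
The forward reaction is endothermic. Lowering T favours the exothermic direction — shift to the left.
Only the nonzero effect(s) matter; the net shift is to the left.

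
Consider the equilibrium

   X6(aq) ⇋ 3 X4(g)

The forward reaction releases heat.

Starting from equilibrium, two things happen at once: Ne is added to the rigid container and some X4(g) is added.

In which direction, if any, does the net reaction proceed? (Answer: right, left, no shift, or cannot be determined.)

At constant volume, adding an inert gas leaves every reacting species' partial pressure unchanged, so Q is unchanged — no shift from this change.
Adding X4 (g), a product, drives the reaction to the left.
Only the nonzero effect(s) matter; the net shift is to the left.

left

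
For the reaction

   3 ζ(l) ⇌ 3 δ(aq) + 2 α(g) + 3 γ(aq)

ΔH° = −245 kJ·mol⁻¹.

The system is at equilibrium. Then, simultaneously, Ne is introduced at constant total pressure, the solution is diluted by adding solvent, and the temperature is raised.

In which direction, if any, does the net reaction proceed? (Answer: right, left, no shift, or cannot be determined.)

Adding inert gas at constant total pressure expands the volume and lowers every reacting partial pressure. With Δn_gas = 2 − 0 = +2, Q moves away from K toward the side with fewer gas moles, so the system shifts toward the side with more gas moles — to the right.
Dilution lowers every aqueous concentration by the same factor. Δn_aq = 6 − 0 = +6, so the system shifts toward the side with more dissolved moles — to the right.
The forward reaction is exothermic. Raising T favours the endothermic direction — shift to the left.
The individual effects push in opposite directions; without quantitative information the net direction cannot be determined.

cannot be determined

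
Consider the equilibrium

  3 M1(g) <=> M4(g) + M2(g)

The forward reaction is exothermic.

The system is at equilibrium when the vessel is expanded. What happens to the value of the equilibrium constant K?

The equilibrium constant depends only on temperature. This perturbation may move the position of equilibrium, but since T is unchanged, K itself is unchanged.

unchanged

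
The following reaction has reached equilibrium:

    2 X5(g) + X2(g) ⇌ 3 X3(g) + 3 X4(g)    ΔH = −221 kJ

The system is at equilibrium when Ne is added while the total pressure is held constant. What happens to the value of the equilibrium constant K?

unchanged

The equilibrium constant depends only on temperature. This perturbation may move the position of equilibrium, but since T is unchanged, K itself is unchanged.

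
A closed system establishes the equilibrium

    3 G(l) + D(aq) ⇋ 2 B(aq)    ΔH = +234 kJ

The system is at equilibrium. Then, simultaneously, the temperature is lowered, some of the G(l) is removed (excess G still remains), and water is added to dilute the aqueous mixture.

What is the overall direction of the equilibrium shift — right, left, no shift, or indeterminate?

cannot be determined

The forward reaction is endothermic. Lowering T favours the exothermic direction — shift to the left.
G is a pure liquid; its activity is 1 regardless of amount, so Q is unaffected — no shift from this change.
Dilution lowers every aqueous concentration by the same factor. Δn_aq = 2 − 1 = +1, so the system shifts toward the side with more dissolved moles — to the right.
The individual effects push in opposite directions; without quantitative information the net direction cannot be determined.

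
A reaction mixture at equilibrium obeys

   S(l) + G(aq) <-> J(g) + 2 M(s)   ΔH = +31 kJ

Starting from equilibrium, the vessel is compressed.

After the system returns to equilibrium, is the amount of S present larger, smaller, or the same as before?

increases

Gas moles: reactants 0, products 1 (Δn_gas = +1). Compression shifts the system toward the side with fewer moles of gas — to the left.
The net shift is to the left. S is a reactant, so its amount increases.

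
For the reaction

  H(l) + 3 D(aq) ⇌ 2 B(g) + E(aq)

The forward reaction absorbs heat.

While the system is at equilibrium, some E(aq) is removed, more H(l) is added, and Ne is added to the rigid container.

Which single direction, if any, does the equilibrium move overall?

right

Removing E (aq), a product, drives the reaction to the right.
H is a pure liquid; its activity is 1 regardless of amount, so Q is unaffected — no shift from this change.
At constant volume, adding an inert gas leaves every reacting species' partial pressure unchanged, so Q is unchanged — no shift from this change.
Only the nonzero effect(s) matter; the net shift is to the right.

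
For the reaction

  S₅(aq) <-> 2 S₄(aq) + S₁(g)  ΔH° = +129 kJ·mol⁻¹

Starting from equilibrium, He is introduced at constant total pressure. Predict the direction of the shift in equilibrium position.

right

Adding inert gas at constant total pressure expands the volume and lowers every reacting partial pressure. With Δn_gas = 1 − 0 = +1, Q moves away from K toward the side with fewer gas moles, so the system shifts toward the side with more gas moles — to the right.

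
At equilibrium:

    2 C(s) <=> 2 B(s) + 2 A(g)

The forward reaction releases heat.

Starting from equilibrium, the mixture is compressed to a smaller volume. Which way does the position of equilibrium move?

Gas moles: reactants 0, products 2 (Δn_gas = +2). Compression shifts the system toward the side with fewer moles of gas — to the left.

left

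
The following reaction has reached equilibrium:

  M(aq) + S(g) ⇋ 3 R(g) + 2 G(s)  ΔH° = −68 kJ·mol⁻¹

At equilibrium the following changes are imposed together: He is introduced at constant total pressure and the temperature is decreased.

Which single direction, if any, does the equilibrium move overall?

Adding inert gas at constant total pressure expands the volume and lowers every reacting partial pressure. With Δn_gas = 3 − 1 = +2, Q moves away from K toward the side with fewer gas moles, so the system shifts toward the side with more gas moles — to the right.
The forward reaction is exothermic. Lowering T favours the exothermic direction — shift to the right.
All effects act in the same direction — net shift to the right.

right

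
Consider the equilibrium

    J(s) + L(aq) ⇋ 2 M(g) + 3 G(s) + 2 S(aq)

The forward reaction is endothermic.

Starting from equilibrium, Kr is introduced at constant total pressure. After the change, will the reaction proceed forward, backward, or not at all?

right

Adding inert gas at constant total pressure expands the volume and lowers every reacting partial pressure. With Δn_gas = 2 − 0 = +2, Q moves away from K toward the side with fewer gas moles, so the system shifts toward the side with more gas moles — to the right.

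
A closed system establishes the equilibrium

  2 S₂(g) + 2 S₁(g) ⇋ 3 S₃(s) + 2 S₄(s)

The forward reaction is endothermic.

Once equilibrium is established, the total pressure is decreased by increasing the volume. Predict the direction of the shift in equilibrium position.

left

Gas moles: reactants 4, products 0 (Δn_gas = -4). Expansion shifts the system toward the side with more moles of gas — to the left.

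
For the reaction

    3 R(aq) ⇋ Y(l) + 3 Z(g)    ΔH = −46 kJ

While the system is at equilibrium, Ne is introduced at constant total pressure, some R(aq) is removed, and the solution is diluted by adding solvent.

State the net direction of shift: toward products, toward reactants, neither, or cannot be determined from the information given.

Adding inert gas at constant total pressure expands the volume and lowers every reacting partial pressure. With Δn_gas = 3 − 0 = +3, Q moves away from K toward the side with fewer gas moles, so the system shifts toward the side with more gas moles — to the right.
Removing R (aq), a reactant, drives the reaction to the left.
Dilution lowers every aqueous concentration by the same factor. Δn_aq = 0 − 3 = -3, so the system shifts toward the side with more dissolved moles — to the left.
The individual effects push in opposite directions; without quantitative information the net direction cannot be determined.

cannot be determined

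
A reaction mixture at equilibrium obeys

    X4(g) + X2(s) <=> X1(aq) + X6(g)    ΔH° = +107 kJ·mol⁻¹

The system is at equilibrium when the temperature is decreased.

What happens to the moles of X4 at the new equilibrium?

The forward reaction is endothermic. Lowering T favours the exothermic direction — shift to the left.
The net shift is to the left. X4 is a reactant, so its amount increases.

increases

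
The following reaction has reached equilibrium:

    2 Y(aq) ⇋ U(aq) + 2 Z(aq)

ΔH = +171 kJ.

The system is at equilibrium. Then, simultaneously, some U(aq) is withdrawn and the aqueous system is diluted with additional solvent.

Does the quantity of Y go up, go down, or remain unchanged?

Removing U (aq), a product, drives the reaction to the right.
Dilution lowers every aqueous concentration by the same factor. Δn_aq = 3 − 2 = +1, so the system shifts toward the side with more dissolved moles — to the right.
The net shift is to the right. Y is a reactant, so its amount decreases.

decreases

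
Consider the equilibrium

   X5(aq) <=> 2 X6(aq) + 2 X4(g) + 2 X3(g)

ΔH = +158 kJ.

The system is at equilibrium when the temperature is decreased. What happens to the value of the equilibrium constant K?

K depends on temperature via the van 't Hoff relation. The forward reaction is endothermic, so lowering T decreases K.

decreases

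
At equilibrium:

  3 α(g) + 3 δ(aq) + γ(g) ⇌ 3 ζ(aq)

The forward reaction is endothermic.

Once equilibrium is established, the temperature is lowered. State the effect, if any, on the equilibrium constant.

decreases

K depends on temperature via the van 't Hoff relation. The forward reaction is endothermic, so lowering T decreases K.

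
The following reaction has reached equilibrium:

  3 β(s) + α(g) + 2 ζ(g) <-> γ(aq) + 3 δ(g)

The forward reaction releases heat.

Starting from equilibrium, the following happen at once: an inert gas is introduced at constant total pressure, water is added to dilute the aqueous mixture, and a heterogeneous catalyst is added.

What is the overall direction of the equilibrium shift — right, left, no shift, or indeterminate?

Adding inert gas at constant total pressure expands the volume, scaling every reacting partial pressure by the same factor. Δn_gas = 3 − 3 = 0, so Q is unchanged — no shift.
Dilution lowers every aqueous concentration by the same factor. Δn_aq = 1 − 0 = +1, so the system shifts toward the side with more dissolved moles — to the right.
A catalyst speeds both forward and reverse rates equally; it changes neither Q nor K — no shift from this change.
Only the nonzero effect(s) matter; the net shift is to the right.

right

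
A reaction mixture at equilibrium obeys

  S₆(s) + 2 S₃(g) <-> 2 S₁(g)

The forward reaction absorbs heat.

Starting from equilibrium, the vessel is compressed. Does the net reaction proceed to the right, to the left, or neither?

Gas moles: reactants 2, products 2. Δn_gas = 0, so a volume change leaves Q equal to K — no shift from this change.

no shift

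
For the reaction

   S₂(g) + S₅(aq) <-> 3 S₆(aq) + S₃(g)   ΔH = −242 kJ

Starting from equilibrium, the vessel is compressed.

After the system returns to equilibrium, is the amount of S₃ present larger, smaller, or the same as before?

Gas moles: reactants 1, products 1. Δn_gas = 0, so a volume change leaves Q equal to K — no shift from this change.
No net shift occurs, so the amount of S₃ is unchanged.

unchanged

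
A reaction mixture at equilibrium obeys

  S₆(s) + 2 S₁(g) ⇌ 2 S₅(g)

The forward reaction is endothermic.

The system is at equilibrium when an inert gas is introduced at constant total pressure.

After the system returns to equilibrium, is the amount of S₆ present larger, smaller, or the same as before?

unchanged

Adding inert gas at constant total pressure expands the volume, scaling every reacting partial pressure by the same factor. Δn_gas = 2 − 2 = 0, so Q is unchanged — no shift.
No net shift occurs, so the amount of S₆ is unchanged.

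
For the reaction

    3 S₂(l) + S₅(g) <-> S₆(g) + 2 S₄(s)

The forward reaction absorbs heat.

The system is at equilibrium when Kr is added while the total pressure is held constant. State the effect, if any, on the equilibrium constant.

unchanged

The equilibrium constant depends only on temperature. This perturbation changes neither the position of equilibrium nor K.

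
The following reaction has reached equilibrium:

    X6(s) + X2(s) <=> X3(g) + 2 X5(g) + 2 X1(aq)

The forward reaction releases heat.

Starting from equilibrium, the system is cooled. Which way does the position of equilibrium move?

right

The forward reaction is exothermic. Lowering T favours the exothermic direction — shift to the right.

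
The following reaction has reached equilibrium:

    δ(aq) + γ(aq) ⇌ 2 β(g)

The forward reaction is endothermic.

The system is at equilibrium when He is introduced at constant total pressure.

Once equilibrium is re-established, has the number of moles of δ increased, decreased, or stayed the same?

Adding inert gas at constant total pressure expands the volume and lowers every reacting partial pressure. With Δn_gas = 2 − 0 = +2, Q moves away from K toward the side with fewer gas moles, so the system shifts toward the side with more gas moles — to the right.
The net shift is to the right. δ is a reactant, so its amount decreases.

decreases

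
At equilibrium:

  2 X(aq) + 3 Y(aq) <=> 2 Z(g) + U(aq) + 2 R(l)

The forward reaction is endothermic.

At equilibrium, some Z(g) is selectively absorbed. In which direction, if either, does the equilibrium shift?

Removing Z (g), a product, drives the reaction to the right.

right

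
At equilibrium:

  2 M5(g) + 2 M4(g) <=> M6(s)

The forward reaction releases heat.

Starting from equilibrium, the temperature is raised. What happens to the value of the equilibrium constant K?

K depends on temperature via the van 't Hoff relation. The forward reaction is exothermic, so raising T decreases K.

decreases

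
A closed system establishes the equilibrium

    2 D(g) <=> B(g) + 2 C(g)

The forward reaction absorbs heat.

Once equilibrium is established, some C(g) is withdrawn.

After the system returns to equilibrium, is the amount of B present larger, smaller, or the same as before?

increases

Removing C (g), a product, drives the reaction to the right.
The net shift is to the right. B is a product, so its amount increases.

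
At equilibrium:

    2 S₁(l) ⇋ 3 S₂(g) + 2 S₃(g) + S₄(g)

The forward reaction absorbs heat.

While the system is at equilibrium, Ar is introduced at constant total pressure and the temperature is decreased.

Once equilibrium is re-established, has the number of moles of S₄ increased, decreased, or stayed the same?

cannot be determined

Adding inert gas at constant total pressure expands the volume and lowers every reacting partial pressure. With Δn_gas = 6 − 0 = +6, Q moves away from K toward the side with fewer gas moles, so the system shifts toward the side with more gas moles — to the right.
The forward reaction is endothermic. Lowering T favours the exothermic direction — shift to the left.
The two effects oppose each other, so the net shift — and hence the change in S₄ — cannot be determined from the given information.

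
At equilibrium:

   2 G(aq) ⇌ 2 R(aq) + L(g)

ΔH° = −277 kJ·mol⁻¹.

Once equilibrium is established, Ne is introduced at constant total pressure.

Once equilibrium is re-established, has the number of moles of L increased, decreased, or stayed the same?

Adding inert gas at constant total pressure expands the volume and lowers every reacting partial pressure. With Δn_gas = 1 − 0 = +1, Q moves away from K toward the side with fewer gas moles, so the system shifts toward the side with more gas moles — to the right.
The net shift is to the right. L is a product, so its amount increases.

increases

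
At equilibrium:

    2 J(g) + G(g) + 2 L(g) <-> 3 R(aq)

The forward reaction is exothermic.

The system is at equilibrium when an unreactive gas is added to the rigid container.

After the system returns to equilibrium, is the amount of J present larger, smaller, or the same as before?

unchanged

At constant volume, adding an inert gas leaves every reacting species' partial pressure unchanged, so Q is unchanged — no shift from this change.
No net shift occurs, so the amount of J is unchanged.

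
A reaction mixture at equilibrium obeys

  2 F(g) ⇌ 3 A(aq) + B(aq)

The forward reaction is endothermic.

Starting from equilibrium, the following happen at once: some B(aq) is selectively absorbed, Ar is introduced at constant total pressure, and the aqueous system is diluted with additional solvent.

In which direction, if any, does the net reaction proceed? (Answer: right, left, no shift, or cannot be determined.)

cannot be determined

Removing B (aq), a product, drives the reaction to the right.
Adding inert gas at constant total pressure expands the volume and lowers every reacting partial pressure. With Δn_gas = 0 − 2 = -2, Q moves away from K toward the side with fewer gas moles, so the system shifts toward the side with more gas moles — to the left.
Dilution lowers every aqueous concentration by the same factor. Δn_aq = 4 − 0 = +4, so the system shifts toward the side with more dissolved moles — to the right.
The individual effects push in opposite directions; without quantitative information the net direction cannot be determined.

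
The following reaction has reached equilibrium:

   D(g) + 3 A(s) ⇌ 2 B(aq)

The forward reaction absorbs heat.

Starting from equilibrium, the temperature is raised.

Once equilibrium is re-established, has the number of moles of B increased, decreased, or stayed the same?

The forward reaction is endothermic. Raising T favours the endothermic direction — shift to the right.
The net shift is to the right. B is a product, so its amount increases.

increases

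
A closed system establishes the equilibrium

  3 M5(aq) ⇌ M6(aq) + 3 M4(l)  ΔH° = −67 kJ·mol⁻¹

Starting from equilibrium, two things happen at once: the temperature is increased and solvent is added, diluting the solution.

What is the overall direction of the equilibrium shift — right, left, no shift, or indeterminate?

left

The forward reaction is exothermic. Raising T favours the endothermic direction — shift to the left.
Dilution lowers every aqueous concentration by the same factor. Δn_aq = 1 − 3 = -2, so the system shifts toward the side with more dissolved moles — to the left.
All effects act in the same direction — net shift to the left.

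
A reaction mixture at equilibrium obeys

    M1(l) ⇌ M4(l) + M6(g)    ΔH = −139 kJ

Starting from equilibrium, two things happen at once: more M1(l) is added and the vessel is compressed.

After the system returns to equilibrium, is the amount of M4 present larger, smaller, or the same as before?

M1 is a pure liquid; its activity is 1 regardless of amount, so Q is unaffected — no shift from this change.
Gas moles: reactants 0, products 1 (Δn_gas = +1). Compression shifts the system toward the side with fewer moles of gas — to the left.
The net shift is to the left. M4 is a product, so its amount decreases.

decreases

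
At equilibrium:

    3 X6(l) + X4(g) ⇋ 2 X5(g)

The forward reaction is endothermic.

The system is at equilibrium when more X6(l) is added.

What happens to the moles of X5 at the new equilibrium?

X6 is a pure liquid; its activity is 1 regardless of amount, so Q is unaffected — no shift from this change.
No net shift occurs, so the amount of X5 is unchanged.

unchanged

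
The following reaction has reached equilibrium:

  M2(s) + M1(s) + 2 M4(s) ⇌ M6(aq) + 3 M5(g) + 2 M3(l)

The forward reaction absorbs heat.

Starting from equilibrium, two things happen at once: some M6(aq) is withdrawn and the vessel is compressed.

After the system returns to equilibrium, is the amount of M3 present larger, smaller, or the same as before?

cannot be determined

Removing M6 (aq), a product, drives the reaction to the right.
Gas moles: reactants 0, products 3 (Δn_gas = +3). Compression shifts the system toward the side with fewer moles of gas — to the left.
The two effects oppose each other, so the net shift — and hence the change in M3 — cannot be determined from the given information.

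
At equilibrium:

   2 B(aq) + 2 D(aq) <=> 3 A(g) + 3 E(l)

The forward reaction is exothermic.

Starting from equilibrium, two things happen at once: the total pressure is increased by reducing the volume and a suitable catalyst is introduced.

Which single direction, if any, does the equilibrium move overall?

left

Gas moles: reactants 0, products 3 (Δn_gas = +3). Compression shifts the system toward the side with fewer moles of gas — to the left.
A catalyst speeds both forward and reverse rates equally; it changes neither Q nor K — no shift from this change.
Only the nonzero effect(s) matter; the net shift is to the left.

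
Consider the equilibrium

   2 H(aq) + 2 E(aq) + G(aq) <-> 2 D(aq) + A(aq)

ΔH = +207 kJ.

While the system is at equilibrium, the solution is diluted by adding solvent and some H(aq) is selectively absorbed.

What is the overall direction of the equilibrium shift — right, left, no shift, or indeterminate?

Dilution lowers every aqueous concentration by the same factor. Δn_aq = 3 − 5 = -2, so the system shifts toward the side with more dissolved moles — to the left.
Removing H (aq), a reactant, drives the reaction to the left.
All effects act in the same direction — net shift to the left.

left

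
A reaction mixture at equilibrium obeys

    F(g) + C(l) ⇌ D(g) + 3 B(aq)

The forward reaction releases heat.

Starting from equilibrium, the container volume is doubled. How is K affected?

The equilibrium constant depends only on temperature. This perturbation changes neither the position of equilibrium nor K.

unchanged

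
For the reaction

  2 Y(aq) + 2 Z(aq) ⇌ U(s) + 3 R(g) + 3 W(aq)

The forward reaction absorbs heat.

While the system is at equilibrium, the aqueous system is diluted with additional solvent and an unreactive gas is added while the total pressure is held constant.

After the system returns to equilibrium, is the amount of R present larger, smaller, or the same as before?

Dilution lowers every aqueous concentration by the same factor. Δn_aq = 3 − 4 = -1, so the system shifts toward the side with more dissolved moles — to the left.
Adding inert gas at constant total pressure expands the volume and lowers every reacting partial pressure. With Δn_gas = 3 − 0 = +3, Q moves away from K toward the side with fewer gas moles, so the system shifts toward the side with more gas moles — to the right.
The two effects oppose each other, so the net shift — and hence the change in R — cannot be determined from the given information.

cannot be determined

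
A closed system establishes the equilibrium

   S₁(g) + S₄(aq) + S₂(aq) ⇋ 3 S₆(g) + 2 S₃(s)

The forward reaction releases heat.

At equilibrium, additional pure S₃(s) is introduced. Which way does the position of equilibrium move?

no shift

S₃ is a pure solid; its activity is 1 regardless of amount, so Q is unaffected — no shift from this change.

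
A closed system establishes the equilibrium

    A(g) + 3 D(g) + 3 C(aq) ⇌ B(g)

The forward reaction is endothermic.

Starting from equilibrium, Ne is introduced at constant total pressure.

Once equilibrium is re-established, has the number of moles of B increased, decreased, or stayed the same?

decreases

Adding inert gas at constant total pressure expands the volume and lowers every reacting partial pressure. With Δn_gas = 1 − 4 = -3, Q moves away from K toward the side with fewer gas moles, so the system shifts toward the side with more gas moles — to the left.
The net shift is to the left. B is a product, so its amount decreases.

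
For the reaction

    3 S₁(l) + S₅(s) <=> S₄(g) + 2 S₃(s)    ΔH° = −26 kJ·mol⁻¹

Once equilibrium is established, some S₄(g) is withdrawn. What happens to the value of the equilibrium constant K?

The equilibrium constant depends only on temperature. This perturbation may move the position of equilibrium, but since T is unchanged, K itself is unchanged.

unchanged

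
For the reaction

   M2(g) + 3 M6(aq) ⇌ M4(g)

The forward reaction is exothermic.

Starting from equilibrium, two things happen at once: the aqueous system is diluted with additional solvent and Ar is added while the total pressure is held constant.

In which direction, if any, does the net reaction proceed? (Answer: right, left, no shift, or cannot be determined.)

Dilution lowers every aqueous concentration by the same factor. Δn_aq = 0 − 3 = -3, so the system shifts toward the side with more dissolved moles — to the left.
Adding inert gas at constant total pressure expands the volume, scaling every reacting partial pressure by the same factor. Δn_gas = 1 − 1 = 0, so Q is unchanged — no shift.
Only the nonzero effect(s) matter; the net shift is to the left.

left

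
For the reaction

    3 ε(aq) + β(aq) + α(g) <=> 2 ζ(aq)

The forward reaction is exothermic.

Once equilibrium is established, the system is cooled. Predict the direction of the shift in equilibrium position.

right

The forward reaction is exothermic. Lowering T favours the exothermic direction — shift to the right.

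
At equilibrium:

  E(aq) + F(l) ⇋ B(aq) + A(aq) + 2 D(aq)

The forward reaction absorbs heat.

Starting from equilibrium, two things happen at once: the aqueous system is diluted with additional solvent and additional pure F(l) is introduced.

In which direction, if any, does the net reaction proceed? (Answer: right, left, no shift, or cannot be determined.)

right

Dilution lowers every aqueous concentration by the same factor. Δn_aq = 4 − 1 = +3, so the system shifts toward the side with more dissolved moles — to the right.
F is a pure liquid; its activity is 1 regardless of amount, so Q is unaffected — no shift from this change.
Only the nonzero effect(s) matter; the net shift is to the right.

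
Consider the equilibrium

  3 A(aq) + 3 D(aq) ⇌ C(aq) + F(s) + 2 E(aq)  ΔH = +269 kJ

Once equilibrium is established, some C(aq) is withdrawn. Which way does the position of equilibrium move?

Removing C (aq), a product, drives the reaction to the right.

right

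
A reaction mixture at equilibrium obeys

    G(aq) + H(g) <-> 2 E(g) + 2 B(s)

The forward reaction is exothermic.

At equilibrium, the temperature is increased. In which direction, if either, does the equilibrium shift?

The forward reaction is exothermic. Raising T favours the endothermic direction — shift to the left.

left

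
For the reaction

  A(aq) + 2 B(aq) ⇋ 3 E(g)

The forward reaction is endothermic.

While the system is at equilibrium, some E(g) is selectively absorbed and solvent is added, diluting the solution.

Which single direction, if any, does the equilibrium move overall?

cannot be determined

Removing E (g), a product, drives the reaction to the right.
Dilution lowers every aqueous concentration by the same factor. Δn_aq = 0 − 3 = -3, so the system shifts toward the side with more dissolved moles — to the left.
The individual effects push in opposite directions; without quantitative information the net direction cannot be determined.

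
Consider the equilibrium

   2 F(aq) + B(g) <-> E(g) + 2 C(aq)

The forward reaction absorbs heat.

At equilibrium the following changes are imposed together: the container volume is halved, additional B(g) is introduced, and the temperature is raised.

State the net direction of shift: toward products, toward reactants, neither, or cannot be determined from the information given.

right

Gas moles: reactants 1, products 1. Δn_gas = 0, so a volume change leaves Q equal to K — no shift from this change.
Adding B (g), a reactant, drives the reaction to the right.
The forward reaction is endothermic. Raising T favours the endothermic direction — shift to the right.
Only the nonzero effect(s) matter; the net shift is to the right.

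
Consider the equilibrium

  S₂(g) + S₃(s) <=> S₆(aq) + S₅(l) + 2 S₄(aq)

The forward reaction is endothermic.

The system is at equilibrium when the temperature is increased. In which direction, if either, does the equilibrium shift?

The forward reaction is endothermic. Raising T favours the endothermic direction — shift to the right.

right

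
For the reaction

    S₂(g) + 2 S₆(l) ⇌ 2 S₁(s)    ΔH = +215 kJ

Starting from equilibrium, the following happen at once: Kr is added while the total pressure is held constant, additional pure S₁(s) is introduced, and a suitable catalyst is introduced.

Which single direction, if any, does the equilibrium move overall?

left

Adding inert gas at constant total pressure expands the volume and lowers every reacting partial pressure. With Δn_gas = 0 − 1 = -1, Q moves away from K toward the side with fewer gas moles, so the system shifts toward the side with more gas moles — to the left.
S₁ is a pure solid; its activity is 1 regardless of amount, so Q is unaffected — no shift from this change.
A catalyst speeds both forward and reverse rates equally; it changes neither Q nor K — no shift from this change.
Only the nonzero effect(s) matter; the net shift is to the left.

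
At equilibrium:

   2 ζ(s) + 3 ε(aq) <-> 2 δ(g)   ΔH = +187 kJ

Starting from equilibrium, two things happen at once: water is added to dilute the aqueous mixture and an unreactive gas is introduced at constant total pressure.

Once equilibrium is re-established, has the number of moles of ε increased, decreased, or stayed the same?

cannot be determined

Dilution lowers every aqueous concentration by the same factor. Δn_aq = 0 − 3 = -3, so the system shifts toward the side with more dissolved moles — to the left.
Adding inert gas at constant total pressure expands the volume and lowers every reacting partial pressure. With Δn_gas = 2 − 0 = +2, Q moves away from K toward the side with fewer gas moles, so the system shifts toward the side with more gas moles — to the right.
The two effects oppose each other, so the net shift — and hence the change in ε — cannot be determined from the given information.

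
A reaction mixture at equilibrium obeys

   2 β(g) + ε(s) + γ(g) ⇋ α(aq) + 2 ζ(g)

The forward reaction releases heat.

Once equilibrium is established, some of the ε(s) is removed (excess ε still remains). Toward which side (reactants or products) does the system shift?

ε is a pure solid; its activity is 1 regardless of amount, so Q is unaffected — no shift from this change.

no shift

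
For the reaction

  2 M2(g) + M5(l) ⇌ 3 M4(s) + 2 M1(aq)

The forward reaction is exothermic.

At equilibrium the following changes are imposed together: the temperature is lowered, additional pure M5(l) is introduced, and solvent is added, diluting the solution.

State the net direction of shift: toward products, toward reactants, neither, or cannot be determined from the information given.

The forward reaction is exothermic. Lowering T favours the exothermic direction — shift to the right.
M5 is a pure liquid; its activity is 1 regardless of amount, so Q is unaffected — no shift from this change.
Dilution lowers every aqueous concentration by the same factor. Δn_aq = 2 − 0 = +2, so the system shifts toward the side with more dissolved moles — to the right.
Only the nonzero effect(s) matter; the net shift is to the right.

right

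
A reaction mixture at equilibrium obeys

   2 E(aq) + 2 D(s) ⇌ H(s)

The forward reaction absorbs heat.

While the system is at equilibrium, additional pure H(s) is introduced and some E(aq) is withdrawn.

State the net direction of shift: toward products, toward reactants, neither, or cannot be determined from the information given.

left

H is a pure solid; its activity is 1 regardless of amount, so Q is unaffected — no shift from this change.
Removing E (aq), a reactant, drives the reaction to the left.
Only the nonzero effect(s) matter; the net shift is to the left.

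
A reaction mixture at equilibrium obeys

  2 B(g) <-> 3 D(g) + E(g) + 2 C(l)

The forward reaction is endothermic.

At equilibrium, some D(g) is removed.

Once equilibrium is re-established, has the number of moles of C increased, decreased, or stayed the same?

Removing D (g), a product, drives the reaction to the right.
The net shift is to the right. C is a product, so its amount increases.

increases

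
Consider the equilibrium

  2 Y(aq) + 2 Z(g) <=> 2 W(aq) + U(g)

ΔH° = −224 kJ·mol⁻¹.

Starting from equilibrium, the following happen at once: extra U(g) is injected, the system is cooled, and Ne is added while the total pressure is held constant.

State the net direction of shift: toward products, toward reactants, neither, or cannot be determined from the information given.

Adding U (g), a product, drives the reaction to the left.
The forward reaction is exothermic. Lowering T favours the exothermic direction — shift to the right.
Adding inert gas at constant total pressure expands the volume and lowers every reacting partial pressure. With Δn_gas = 1 − 2 = -1, Q moves away from K toward the side with fewer gas moles, so the system shifts toward the side with more gas moles — to the left.
The individual effects push in opposite directions; without quantitative information the net direction cannot be determined.

cannot be determined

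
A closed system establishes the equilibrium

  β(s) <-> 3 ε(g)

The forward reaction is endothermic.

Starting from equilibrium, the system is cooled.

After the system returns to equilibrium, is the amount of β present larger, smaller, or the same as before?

increases

The forward reaction is endothermic. Lowering T favours the exothermic direction — shift to the left.
The net shift is to the left. β is a reactant, so its amount increases.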